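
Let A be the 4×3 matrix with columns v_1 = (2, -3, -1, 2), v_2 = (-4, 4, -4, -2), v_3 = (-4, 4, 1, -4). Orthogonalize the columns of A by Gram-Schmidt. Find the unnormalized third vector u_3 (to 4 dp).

v_1 = (2, -3, -1, 2); ‖v_1‖ = 4.2426, so e_1 = (0.4714, -0.7071, -0.2357, 0.4714).
e_1·v_2 = 0.4714·(-4) + (-0.7071)·4 + (-0.2357)·(-4) + 0.4714·(-2) = -4.7140.
u_2 = v_2 + 4.7140·e_1 = (-1.7778, 0.6667, -5.1111, 0.2222).
‖u_2‖ = 5.4569, so e_2 = (-0.3258, 0.1222, -0.9366, 0.0407).
e_1·v_3 = 0.4714·(-4) + (-0.7071)·4 + (-0.2357)·1 + 0.4714·(-4) = -6.8354; e_2·v_3 = (-0.3258)·(-4) + 0.1222·4 + (-0.9366)·1 + 0.0407·(-4) = 0.6923.
u_3 = v_3 + 6.8354·e_1 − 0.6923·e_2 = (-0.5522, -0.9179, 0.0373, -0.8060).

u_3 = (-0.5522, -0.9179, 0.0373, -0.8060)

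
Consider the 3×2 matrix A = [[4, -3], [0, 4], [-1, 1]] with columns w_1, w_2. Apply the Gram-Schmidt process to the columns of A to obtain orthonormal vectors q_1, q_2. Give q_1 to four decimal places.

w_1 = (4, 0, -1); ‖w_1‖ = 4.1231, so q_1 = (0.9701, 0.0000, -0.2425).

q_1 = (0.9701, 0.0000, -0.2425)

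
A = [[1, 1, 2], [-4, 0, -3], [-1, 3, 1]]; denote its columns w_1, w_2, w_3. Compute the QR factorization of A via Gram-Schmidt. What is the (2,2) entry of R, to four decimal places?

w_1 = (1, -4, -1); ‖w_1‖ = 4.2426, so e_1 = (0.2357, -0.9428, -0.2357).
e_1·w_2 = 0.2357·1 + (-0.9428)·0 + (-0.2357)·3 = -0.4714.
u_2 = w_2 + 0.4714·e_1 = (1.1111, -0.4444, 2.8889).
r_{22} = ‖u_2‖ = 3.1269.

r_{22} = 3.1269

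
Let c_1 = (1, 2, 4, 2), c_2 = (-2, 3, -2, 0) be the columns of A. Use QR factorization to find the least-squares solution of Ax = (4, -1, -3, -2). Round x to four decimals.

c_1 = (1, 2, 4, 2); ‖c_1‖ = 5.0000, so e_1 = (0.2000, 0.4000, 0.8000, 0.4000).
e_1·c_2 = 0.2000·(-2) + 0.4000·3 + 0.8000·(-2) + 0.4000·0 = -0.8000.
u_2 = c_2 + 0.8000·e_1 = (-1.8400, 3.3200, -1.3600, 0.3200).
‖u_2‖ = 4.0447, so e_2 = (-0.4549, 0.8208, -0.3362, 0.0791).
Qᵀb = (-2.8000, -1.7900).
Back-substitute: x_2 = -1.7900/4.0447 = -0.4425.
x_1 = (-2.8000 + 0.8000·(-0.4425))/5.0000 = -0.6308.

x = (-0.6308, -0.4425)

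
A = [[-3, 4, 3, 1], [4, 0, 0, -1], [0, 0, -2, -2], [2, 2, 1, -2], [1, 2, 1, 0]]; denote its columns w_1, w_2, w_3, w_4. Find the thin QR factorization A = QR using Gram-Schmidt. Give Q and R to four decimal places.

w_1 = (-3, 4, 0, 2, 1); ‖w_1‖ = 5.4772, so e_1 = (-0.5477, 0.7303, 0.0000, 0.3651, 0.1826).
e_1·w_2 = (-0.5477)·4 + 0.7303·0 + 0.0000·0 + 0.3651·2 + 0.1826·2 = -1.0954.
u_2 = w_2 + 1.0954·e_1 = (3.4000, 0.8000, 0.0000, 2.4000, 2.2000).
‖u_2‖ = 4.7749, so e_2 = (0.7121, 0.1675, 0.0000, 0.5026, 0.4607).
e_1·w_3 = (-0.5477)·3 + 0.7303·0 + 0.0000·(-2) + 0.3651·1 + 0.1826·1 = -1.0954; e_2·w_3 = 0.7121·3 + 0.1675·0 + 0.0000·(-2) + 0.5026·1 + 0.4607·1 = 3.0995.
u_3 = w_3 + 1.0954·e_1 − 3.0995·e_2 = (0.1930, 0.2807, -2.0000, -0.1579, -0.2281).
‖u_3‖ = 2.0477, so e_3 = (0.0942, 0.1371, -0.9767, -0.0771, -0.1114).
e_1·w_4 = (-0.5477)·1 + 0.7303·(-1) + 0.0000·(-2) + 0.3651·(-2) + 0.1826·0 = -2.0083; e_2·w_4 = 0.7121·1 + 0.1675·(-1) + 0.0000·(-2) + 0.5026·(-2) + 0.4607·0 = -0.4607; e_3·w_4 = 0.0942·1 + 0.1371·(-1) + (-0.9767)·(-2) + (-0.0771)·(-2) + (-0.1114)·0 = 2.0648.
u_4 = w_4 + 2.0083·e_1 + 0.4607·e_2 − 2.0648·e_3 = (0.0335, 0.2608, 0.0167, -0.8759, 0.8089).
‖u_4‖ = 1.2210, so e_4 = (0.0274, 0.2136, 0.0137, -0.7173, 0.6625).

Q = [[-0.5477, 0.7121, 0.0942, 0.0274], [0.7303, 0.1675, 0.1371, 0.2136], [0.0000, 0.0000, -0.9767, 0.0137], [0.3651, 0.5026, -0.0771, -0.7173], [0.1826, 0.4607, -0.1114, 0.6625]], R = [[5.4772, -1.0954, -1.0954, -2.0083], [0.0000, 4.7749, 3.0995, -0.4607], [0.0000, 0.0000, 2.0477, 2.0648], [0.0000, 0.0000, 0.0000, 1.2210]]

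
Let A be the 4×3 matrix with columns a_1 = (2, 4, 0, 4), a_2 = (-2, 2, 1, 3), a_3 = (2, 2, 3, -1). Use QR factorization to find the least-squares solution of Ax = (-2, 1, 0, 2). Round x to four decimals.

x = (-0.0488, 0.7100, -0.2005)

q_1 = a_1/‖a_1‖ = (2, 4, 0, 4)/6.0000 = (0.3333, 0.6667, 0.0000, 0.6667).
r_{12} = q_1·a_2 = 2.6667.
u_2 = a_2 − 2.6667·q_1 = (-2.8889, 0.2222, 1.0000, 1.2222).
‖u_2‖ = 3.2998, so q_2 = (-0.8755, 0.0673, 0.3030, 0.3704).
r_{13} = q_1·a_3 = 1.3333; r_{23} = q_2·a_3 = -1.0775.
u_3 = a_3 − 1.3333·q_1 + 1.0775·q_2 = (0.6122, 1.1837, 3.3265, -1.4898).
‖u_3‖ = 3.8809, so q_3 = (0.1578, 0.3050, 0.8572, -0.3839).
Qᵀb = (1.3333, 2.5591, -0.7783).
Back-substitute: x_3 = -0.7783/3.8809 = -0.2005.
x_2 = (2.5591 + 1.0775·(-0.2005))/3.2998 = 0.7100.
x_1 = (1.3333 − 2.6667·0.7100 − 1.3333·(-0.2005))/6.0000 = -0.0488.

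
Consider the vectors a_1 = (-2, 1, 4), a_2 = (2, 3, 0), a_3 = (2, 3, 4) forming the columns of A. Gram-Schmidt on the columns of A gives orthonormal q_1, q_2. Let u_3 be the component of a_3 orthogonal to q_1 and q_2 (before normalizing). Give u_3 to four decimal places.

a_1 = (-2, 1, 4); ‖a_1‖ = 4.5826, so q_1 = (-0.4364, 0.2182, 0.8729).
q_1·a_2 = (-0.4364)·2 + 0.2182·3 + 0.8729·0 = -0.2182.
u_2 = a_2 + 0.2182·q_1 = (1.9048, 3.0476, 0.1905).
‖u_2‖ = 3.5989, so q_2 = (0.5293, 0.8468, 0.0529).
q_1·a_3 = (-0.4364)·2 + 0.2182·3 + 0.8729·4 = 3.2733; q_2·a_3 = 0.5293·2 + 0.8468·3 + 0.0529·4 = 3.8106.
u_3 = a_3 − 3.2733·q_1 − 3.8106·q_2 = (1.4118, -0.9412, 0.9412).

u_3 = (1.4118, -0.9412, 0.9412)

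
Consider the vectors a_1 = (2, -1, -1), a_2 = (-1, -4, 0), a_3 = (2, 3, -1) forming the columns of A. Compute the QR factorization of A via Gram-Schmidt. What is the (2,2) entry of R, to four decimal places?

a_1 = (2, -1, -1); ‖a_1‖ = 2.4495, so e_1 = (0.8165, -0.4082, -0.4082).
e_1·a_2 = 0.8165·(-1) + (-0.4082)·(-4) + (-0.4082)·0 = 0.8165.
u_2 = a_2 − 0.8165·e_1 = (-1.6667, -3.6667, 0.3333).
r_{22} = ‖u_2‖ = 4.0415.

r_{22} = 4.0415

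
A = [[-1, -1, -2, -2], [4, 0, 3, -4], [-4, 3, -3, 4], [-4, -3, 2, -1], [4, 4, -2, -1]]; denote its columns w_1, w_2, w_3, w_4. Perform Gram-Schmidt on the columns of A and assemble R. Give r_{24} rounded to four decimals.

r_{24} = 3.7713

w_1 = (-1, 4, -4, -4, 4); ‖w_1‖ = 8.0623, so q_1 = (-0.1240, 0.4961, -0.4961, -0.4961, 0.4961).
q_1·w_2 = (-0.1240)·(-1) + 0.4961·0 + (-0.4961)·3 + (-0.4961)·(-3) + 0.4961·4 = 2.1086.
u_2 = w_2 − 2.1086·q_1 = (-0.7385, -1.0462, 4.0462, -1.9538, 2.9538).
‖u_2‖ = 5.5276, so q_2 = (-0.1336, -0.1893, 0.7320, -0.3535, 0.5344).
r_{24} = q_2·w_4 = 3.7713.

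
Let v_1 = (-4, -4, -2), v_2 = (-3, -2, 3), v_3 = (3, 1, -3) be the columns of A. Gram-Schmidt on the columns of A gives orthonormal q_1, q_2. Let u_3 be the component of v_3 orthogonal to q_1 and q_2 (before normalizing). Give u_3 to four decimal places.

q_1 = v_1/‖v_1‖ = (-4, -4, -2)/6.0000 = (-0.6667, -0.6667, -0.3333).
r_{12} = q_1·v_2 = 2.3333.
u_2 = v_2 − 2.3333·q_1 = (-1.4444, -0.4444, 3.7778).
‖u_2‖ = 4.0689, so q_2 = (-0.3550, -0.1092, 0.9285).
r_{13} = q_1·v_3 = -1.6667; r_{23} = q_2·v_3 = -3.9596.
u_3 = v_3 + 1.6667·q_1 + 3.9596·q_2 = (0.4832, -0.5436, 0.1208).

u_3 = (0.4832, -0.5436, 0.1208)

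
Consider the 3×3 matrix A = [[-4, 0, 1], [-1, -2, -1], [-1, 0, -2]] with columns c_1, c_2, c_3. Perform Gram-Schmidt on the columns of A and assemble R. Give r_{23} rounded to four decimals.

r_{23} = 1.0862

c_1 = (-4, -1, -1); ‖c_1‖ = 4.2426, so e_1 = (-0.9428, -0.2357, -0.2357).
e_1·c_2 = (-0.9428)·0 + (-0.2357)·(-2) + (-0.2357)·0 = 0.4714.
u_2 = c_2 − 0.4714·e_1 = (0.4444, -1.8889, 0.1111).
‖u_2‖ = 1.9437, so e_2 = (0.2287, -0.9718, 0.0572).
r_{23} = e_2·c_3 = 1.0862.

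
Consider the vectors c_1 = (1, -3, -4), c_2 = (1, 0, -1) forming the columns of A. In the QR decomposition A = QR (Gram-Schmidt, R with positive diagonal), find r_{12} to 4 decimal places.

r_{12} = 0.9806

c_1 = (1, -3, -4); ‖c_1‖ = 5.0990, so e_1 = (0.1961, -0.5883, -0.7845).
r_{12} = e_1·c_2 = 0.9806.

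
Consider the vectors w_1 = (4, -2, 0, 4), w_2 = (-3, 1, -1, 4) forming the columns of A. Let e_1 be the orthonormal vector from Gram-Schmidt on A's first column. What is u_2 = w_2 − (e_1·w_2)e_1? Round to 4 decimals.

u_2 = (-3.2222, 1.1111, -1.0000, 3.7778)

w_1 = (4, -2, 0, 4); ‖w_1‖ = 6.0000, so e_1 = (0.6667, -0.3333, 0.0000, 0.6667).
e_1·w_2 = 0.6667·(-3) + (-0.3333)·1 + 0.0000·(-1) + 0.6667·4 = 0.3333.
u_2 = w_2 − 0.3333·e_1 = (-3.2222, 1.1111, -1.0000, 3.7778).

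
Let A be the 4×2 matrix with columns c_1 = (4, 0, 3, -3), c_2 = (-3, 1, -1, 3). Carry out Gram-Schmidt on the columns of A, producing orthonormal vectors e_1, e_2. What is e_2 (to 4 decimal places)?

e_1 = c_1/‖c_1‖ = (4, 0, 3, -3)/5.8310 = (0.6860, 0.0000, 0.5145, -0.5145).
r_{12} = e_1·c_2 = -4.1160.
u_2 = c_2 + 4.1160·e_1 = (-0.1765, 1.0000, 1.1176, 0.8824).
‖u_2‖ = 1.7489, so e_2 = (-0.1009, 0.5718, 0.6390, 0.5045).

e_2 = (-0.1009, 0.5718, 0.6390, 0.5045)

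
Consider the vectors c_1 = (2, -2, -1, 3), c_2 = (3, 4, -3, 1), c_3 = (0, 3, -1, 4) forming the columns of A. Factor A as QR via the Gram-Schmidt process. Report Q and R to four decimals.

Q = [[0.4714, 0.4376, -0.5502], [-0.4714, 0.7610, 0.3972], [-0.2357, -0.4756, 0.2136], [0.7071, 0.0571, 0.7028]], R = [[4.2426, 0.9428, 1.6499], [0.0000, 5.8405, 2.9868], [0.0000, 0.0000, 3.7890]]

c_1 = (2, -2, -1, 3); ‖c_1‖ = 4.2426, so q_1 = (0.4714, -0.4714, -0.2357, 0.7071).
q_1·c_2 = 0.4714·3 + (-0.4714)·4 + (-0.2357)·(-3) + 0.7071·1 = 0.9428.
u_2 = c_2 − 0.9428·q_1 = (2.5556, 4.4444, -2.7778, 0.3333).
‖u_2‖ = 5.8405, so q_2 = (0.4376, 0.7610, -0.4756, 0.0571).
q_1·c_3 = 0.4714·0 + (-0.4714)·3 + (-0.2357)·(-1) + 0.7071·4 = 1.6499; q_2·c_3 = 0.4376·0 + 0.7610·3 + (-0.4756)·(-1) + 0.0571·4 = 2.9868.
u_3 = c_3 − 1.6499·q_1 − 2.9868·q_2 = (-2.0847, 1.5049, 0.8094, 2.6629).
‖u_3‖ = 3.7890, so q_3 = (-0.5502, 0.3972, 0.2136, 0.7028).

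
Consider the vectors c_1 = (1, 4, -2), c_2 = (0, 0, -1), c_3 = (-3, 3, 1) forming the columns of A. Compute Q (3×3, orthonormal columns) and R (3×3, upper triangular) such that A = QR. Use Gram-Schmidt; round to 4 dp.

Q = [[0.2182, -0.1059, -0.9701], [0.8729, -0.4234, 0.2425], [-0.4364, -0.8997, 0.0000]], R = [[4.5826, 0.4364, 1.5275], [0.0000, 0.8997, -1.8524], [0.0000, 0.0000, 3.6380]]

e_1 = c_1/‖c_1‖ = (1, 4, -2)/4.5826 = (0.2182, 0.8729, -0.4364).
r_{12} = e_1·c_2 = 0.4364.
u_2 = c_2 − 0.4364·e_1 = (-0.0952, -0.3810, -0.8095).
‖u_2‖ = 0.8997, so e_2 = (-0.1059, -0.4234, -0.8997).
r_{13} = e_1·c_3 = 1.5275; r_{23} = e_2·c_3 = -1.8524.
u_3 = c_3 − 1.5275·e_1 + 1.8524·e_2 = (-3.5294, 0.8824, 0.0000).
‖u_3‖ = 3.6380, so e_3 = (-0.9701, 0.2425, 0.0000).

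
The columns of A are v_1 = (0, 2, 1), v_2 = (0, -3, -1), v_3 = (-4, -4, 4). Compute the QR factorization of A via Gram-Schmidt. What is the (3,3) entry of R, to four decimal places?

r_{33} = 4.0000

v_1 = (0, 2, 1); ‖v_1‖ = 2.2361, so e_1 = (0.0000, 0.8944, 0.4472).
e_1·v_2 = 0.0000·0 + 0.8944·(-3) + 0.4472·(-1) = -3.1305.
u_2 = v_2 + 3.1305·e_1 = (0.0000, -0.2000, 0.4000).
‖u_2‖ = 0.4472, so e_2 = (0.0000, -0.4472, 0.8944).
e_1·v_3 = 0.0000·(-4) + 0.8944·(-4) + 0.4472·4 = -1.7889; e_2·v_3 = 0.0000·(-4) + (-0.4472)·(-4) + 0.8944·4 = 5.3666.
u_3 = v_3 + 1.7889·e_1 − 5.3666·e_2 = (-4.0000, 0.0000, 0.0000).
r_{33} = ‖u_3‖ = 4.0000.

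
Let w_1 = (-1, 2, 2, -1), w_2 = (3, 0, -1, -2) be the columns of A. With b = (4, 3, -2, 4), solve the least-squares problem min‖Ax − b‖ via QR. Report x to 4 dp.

w_1 = (-1, 2, 2, -1); ‖w_1‖ = 3.1623, so e_1 = (-0.3162, 0.6325, 0.6325, -0.3162).
e_1·w_2 = (-0.3162)·3 + 0.6325·0 + 0.6325·(-1) + (-0.3162)·(-2) = -0.9487.
u_2 = w_2 + 0.9487·e_1 = (2.7000, 0.6000, -0.4000, -2.3000).
‖u_2‖ = 3.6194, so e_2 = (0.7460, 0.1658, -0.1105, -0.6355).
Qᵀb = (-1.8974, 1.1604).
Back-substitute: x_2 = 1.1604/3.6194 = 0.3206.
x_1 = (-1.8974 + 0.9487·0.3206)/3.1623 = -0.5038.

x = (-0.5038, 0.3206)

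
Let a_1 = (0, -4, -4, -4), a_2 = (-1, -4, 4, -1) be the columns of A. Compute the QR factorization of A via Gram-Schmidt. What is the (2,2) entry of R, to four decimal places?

a_1 = (0, -4, -4, -4); ‖a_1‖ = 6.9282, so q_1 = (0.0000, -0.5774, -0.5774, -0.5774).
q_1·a_2 = 0.0000·(-1) + (-0.5774)·(-4) + (-0.5774)·4 + (-0.5774)·(-1) = 0.5774.
u_2 = a_2 − 0.5774·q_1 = (-1.0000, -3.6667, 4.3333, -0.6667).
r_{22} = ‖u_2‖ = 5.8023.

r_{22} = 5.8023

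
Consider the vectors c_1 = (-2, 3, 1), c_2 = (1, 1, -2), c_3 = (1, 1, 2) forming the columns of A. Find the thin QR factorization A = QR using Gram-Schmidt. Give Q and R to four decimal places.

Q = [[-0.5345, 0.3520, 0.7683], [0.8018, 0.4987, 0.3293], [0.2673, -0.7921, 0.5488]], R = [[3.7417, -0.2673, 0.8018], [0.0000, 2.4349, -0.7334], [0.0000, 0.0000, 2.1953]]

c_1 = (-2, 3, 1); ‖c_1‖ = 3.7417, so q_1 = (-0.5345, 0.8018, 0.2673).
q_1·c_2 = (-0.5345)·1 + 0.8018·1 + 0.2673·(-2) = -0.2673.
u_2 = c_2 + 0.2673·q_1 = (0.8571, 1.2143, -1.9286).
‖u_2‖ = 2.4349, so q_2 = (0.3520, 0.4987, -0.7921).
q_1·c_3 = (-0.5345)·1 + 0.8018·1 + 0.2673·2 = 0.8018; q_2·c_3 = 0.3520·1 + 0.4987·1 + (-0.7921)·2 = -0.7334.
u_3 = c_3 − 0.8018·q_1 + 0.7334·q_2 = (1.6867, 0.7229, 1.2048).
‖u_3‖ = 2.1953, so q_3 = (0.7683, 0.3293, 0.5488).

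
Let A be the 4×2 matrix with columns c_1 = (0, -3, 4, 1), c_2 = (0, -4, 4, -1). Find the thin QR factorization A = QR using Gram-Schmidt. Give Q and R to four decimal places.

q_1 = c_1/‖c_1‖ = (0, -3, 4, 1)/5.0990 = (0.0000, -0.5883, 0.7845, 0.1961).
r_{12} = q_1·c_2 = 5.2951.
u_2 = c_2 − 5.2951·q_1 = (0.0000, -0.8846, -0.1538, -2.0385).
‖u_2‖ = 2.2275, so q_2 = (0.0000, -0.3971, -0.0691, -0.9152).

Q = [[0.0000, 0.0000], [-0.5883, -0.3971], [0.7845, -0.0691], [0.1961, -0.9152]], R = [[5.0990, 5.2951], [0.0000, 2.2275]]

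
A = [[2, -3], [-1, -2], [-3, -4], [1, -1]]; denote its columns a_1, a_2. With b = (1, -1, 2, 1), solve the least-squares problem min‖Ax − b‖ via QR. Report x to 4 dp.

x = (0.0249, -0.3392)

a_1 = (2, -1, -3, 1); ‖a_1‖ = 3.8730, so q_1 = (0.5164, -0.2582, -0.7746, 0.2582).
q_1·a_2 = 0.5164·(-3) + (-0.2582)·(-2) + (-0.7746)·(-4) + 0.2582·(-1) = 1.8074.
u_2 = a_2 − 1.8074·q_1 = (-3.9333, -1.5333, -2.6000, -1.4667).
‖u_2‖ = 5.1704, so q_2 = (-0.7607, -0.2966, -0.5029, -0.2837).
Qᵀb = (-0.5164, -1.7536).
Back-substitute: x_2 = -1.7536/5.1704 = -0.3392.
x_1 = (-0.5164 − 1.8074·(-0.3392))/3.8730 = 0.0249.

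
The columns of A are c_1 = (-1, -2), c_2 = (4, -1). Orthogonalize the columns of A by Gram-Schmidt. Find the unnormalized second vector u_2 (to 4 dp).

c_1 = (-1, -2); ‖c_1‖ = 2.2361, so e_1 = (-0.4472, -0.8944).
e_1·c_2 = (-0.4472)·4 + (-0.8944)·(-1) = -0.8944.
u_2 = c_2 + 0.8944·e_1 = (3.6000, -1.8000).

u_2 = (3.6000, -1.8000)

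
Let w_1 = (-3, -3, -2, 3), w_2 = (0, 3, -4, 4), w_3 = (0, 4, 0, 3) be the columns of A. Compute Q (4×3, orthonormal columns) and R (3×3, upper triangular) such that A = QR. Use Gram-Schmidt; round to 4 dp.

w_1 = (-3, -3, -2, 3); ‖w_1‖ = 5.5678, so q_1 = (-0.5388, -0.5388, -0.3592, 0.5388).
q_1·w_2 = (-0.5388)·0 + (-0.5388)·3 + (-0.3592)·(-4) + 0.5388·4 = 1.9757.
u_2 = w_2 − 1.9757·q_1 = (1.0645, 4.0645, -3.2903, 2.9355).
‖u_2‖ = 6.0907, so q_2 = (0.1748, 0.6673, -0.5402, 0.4820).
q_1·w_3 = (-0.5388)·0 + (-0.5388)·4 + (-0.3592)·0 + 0.5388·3 = -0.5388; q_2·w_3 = 0.1748·0 + 0.6673·4 + (-0.5402)·0 + 0.4820·3 = 4.1152.
u_3 = w_3 + 0.5388·q_1 − 4.1152·q_2 = (-1.0096, 0.9635, 2.0296, 1.3070).
‖u_3‖ = 2.7883, so q_3 = (-0.3621, 0.3455, 0.7279, 0.4687).

Q = [[-0.5388, 0.1748, -0.3621], [-0.5388, 0.6673, 0.3455], [-0.3592, -0.5402, 0.7279], [0.5388, 0.4820, 0.4687]], R = [[5.5678, 1.9757, -0.5388], [0.0000, 6.0907, 4.1152], [0.0000, 0.0000, 2.7883]]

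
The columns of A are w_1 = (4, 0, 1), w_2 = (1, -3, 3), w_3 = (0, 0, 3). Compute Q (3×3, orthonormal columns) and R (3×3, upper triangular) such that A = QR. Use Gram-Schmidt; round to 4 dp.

Q = [[0.9701, -0.1612, -0.1812], [0.0000, -0.7473, 0.6645], [0.2425, 0.6447, 0.7249]], R = [[4.1231, 1.6977, 0.7276], [0.0000, 4.0147, 1.9341], [0.0000, 0.0000, 2.1748]]

w_1 = (4, 0, 1); ‖w_1‖ = 4.1231, so q_1 = (0.9701, 0.0000, 0.2425).
q_1·w_2 = 0.9701·1 + 0.0000·(-3) + 0.2425·3 = 1.6977.
u_2 = w_2 − 1.6977·q_1 = (-0.6471, -3.0000, 2.5882).
‖u_2‖ = 4.0147, so q_2 = (-0.1612, -0.7473, 0.6447).
q_1·w_3 = 0.9701·0 + 0.0000·0 + 0.2425·3 = 0.7276; q_2·w_3 = (-0.1612)·0 + (-0.7473)·0 + 0.6447·3 = 1.9341.
u_3 = w_3 − 0.7276·q_1 − 1.9341·q_2 = (-0.3942, 1.4453, 1.5766).
‖u_3‖ = 2.1748, so q_3 = (-0.1812, 0.6645, 0.7249).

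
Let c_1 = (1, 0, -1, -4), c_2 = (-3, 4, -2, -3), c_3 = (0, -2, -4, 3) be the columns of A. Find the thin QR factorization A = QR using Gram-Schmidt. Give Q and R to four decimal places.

q_1 = c_1/‖c_1‖ = (1, 0, -1, -4)/4.2426 = (0.2357, 0.0000, -0.2357, -0.9428).
r_{12} = q_1·c_2 = 2.5927.
u_2 = c_2 − 2.5927·q_1 = (-3.6111, 4.0000, -1.3889, -0.5556).
‖u_2‖ = 5.5927, so q_2 = (-0.6457, 0.7152, -0.2483, -0.0993).
r_{13} = q_1·c_3 = -1.8856; r_{23} = q_2·c_3 = -0.7351.
u_3 = c_3 + 1.8856·q_1 + 0.7351·q_2 = (-0.0302, -1.4742, -4.6270, 1.1492).
‖u_3‖ = 4.9904, so q_3 = (-0.0061, -0.2954, -0.9272, 0.2303).

Q = [[0.2357, -0.6457, -0.0061], [0.0000, 0.7152, -0.2954], [-0.2357, -0.2483, -0.9272], [-0.9428, -0.0993, 0.2303]], R = [[4.2426, 2.5927, -1.8856], [0.0000, 5.5927, -0.7351], [0.0000, 0.0000, 4.9904]]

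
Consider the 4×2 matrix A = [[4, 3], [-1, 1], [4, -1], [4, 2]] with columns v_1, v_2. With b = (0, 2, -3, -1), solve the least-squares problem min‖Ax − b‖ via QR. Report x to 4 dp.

v_1 = (4, -1, 4, 4); ‖v_1‖ = 7.0000, so q_1 = (0.5714, -0.1429, 0.5714, 0.5714).
q_1·v_2 = 0.5714·3 + (-0.1429)·1 + 0.5714·(-1) + 0.5714·2 = 2.1429.
u_2 = v_2 − 2.1429·q_1 = (1.7755, 1.3061, -2.2245, 0.7755).
‖u_2‖ = 3.2262, so q_2 = (0.5503, 0.4049, -0.6895, 0.2404).
Qᵀb = (-2.5714, 2.6379).
Back-substitute: x_2 = 2.6379/3.2262 = 0.8176.
x_1 = (-2.5714 − 2.1429·0.8176)/7.0000 = -0.6176.

x = (-0.6176, 0.8176)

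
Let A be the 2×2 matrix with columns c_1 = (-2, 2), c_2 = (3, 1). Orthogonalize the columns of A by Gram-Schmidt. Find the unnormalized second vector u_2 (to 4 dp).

e_1 = c_1/‖c_1‖ = (-2, 2)/2.8284 = (-0.7071, 0.7071).
r_{12} = e_1·c_2 = -1.4142.
u_2 = c_2 + 1.4142·e_1 = (2.0000, 2.0000).

u_2 = (2.0000, 2.0000)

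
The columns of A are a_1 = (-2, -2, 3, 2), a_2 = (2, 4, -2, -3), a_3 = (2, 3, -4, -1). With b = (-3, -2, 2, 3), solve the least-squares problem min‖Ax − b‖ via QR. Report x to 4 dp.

e_1 = a_1/‖a_1‖ = (-2, -2, 3, 2)/4.5826 = (-0.4364, -0.4364, 0.6547, 0.4364).
r_{12} = e_1·a_2 = -5.2372.
u_2 = a_2 + 5.2372·e_1 = (-0.2857, 1.7143, 1.4286, -0.7143).
‖u_2‖ = 2.3604, so e_2 = (-0.1210, 0.7263, 0.6052, -0.3026).
r_{13} = e_1·a_3 = -5.2372; r_{23} = e_2·a_3 = -0.1816.
u_3 = a_3 + 5.2372·e_1 + 0.1816·e_2 = (-0.3077, 0.8462, -0.4615, 1.2308).
‖u_3‖ = 1.5933, so e_3 = (-0.1931, 0.5311, -0.2897, 0.7725).
Qᵀb = (4.8008, -0.7868, 1.2553).
Back-substitute: x_3 = 1.2553/1.5933 = 0.7879.
x_2 = (-0.7868 + 0.1816·0.7879)/2.3604 = -0.2727.
x_1 = (4.8008 + 5.2372·(-0.2727) + 5.2372·0.7879)/4.5826 = 1.6364.

x = (1.6364, -0.2727, 0.7879)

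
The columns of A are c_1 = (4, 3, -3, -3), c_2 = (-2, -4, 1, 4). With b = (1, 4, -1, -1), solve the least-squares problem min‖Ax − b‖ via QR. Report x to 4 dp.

c_1 = (4, 3, -3, -3); ‖c_1‖ = 6.5574, so e_1 = (0.6100, 0.4575, -0.4575, -0.4575).
e_1·c_2 = 0.6100·(-2) + 0.4575·(-4) + (-0.4575)·1 + (-0.4575)·4 = -5.3374.
u_2 = c_2 + 5.3374·e_1 = (1.2558, -1.5581, -1.4419, 1.5581).
‖u_2‖ = 2.9175, so e_2 = (0.4304, -0.5341, -0.4942, 0.5341).
Qᵀb = (3.3550, -1.7457).
Back-substitute: x_2 = -1.7457/2.9175 = -0.5984.
x_1 = (3.3550 + 5.3374·(-0.5984))/6.5574 = 0.0246.

x = (0.0246, -0.5984)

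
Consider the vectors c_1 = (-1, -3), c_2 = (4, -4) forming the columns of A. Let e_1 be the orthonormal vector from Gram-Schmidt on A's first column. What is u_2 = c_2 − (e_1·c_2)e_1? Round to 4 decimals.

u_2 = (4.8000, -1.6000)

c_1 = (-1, -3); ‖c_1‖ = 3.1623, so e_1 = (-0.3162, -0.9487).
e_1·c_2 = (-0.3162)·4 + (-0.9487)·(-4) = 2.5298.
u_2 = c_2 − 2.5298·e_1 = (4.8000, -1.6000).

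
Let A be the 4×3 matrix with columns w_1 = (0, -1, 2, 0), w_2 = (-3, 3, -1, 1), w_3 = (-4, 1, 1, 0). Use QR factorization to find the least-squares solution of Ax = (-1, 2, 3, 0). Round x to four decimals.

q_1 = w_1/‖w_1‖ = (0, -1, 2, 0)/2.2361 = (0.0000, -0.4472, 0.8944, 0.0000).
r_{12} = q_1·w_2 = -2.2361.
u_2 = w_2 + 2.2361·q_1 = (-3.0000, 2.0000, 1.0000, 1.0000).
‖u_2‖ = 3.8730, so q_2 = (-0.7746, 0.5164, 0.2582, 0.2582).
r_{13} = q_1·w_3 = 0.4472; r_{23} = q_2·w_3 = 3.8730.
u_3 = w_3 − 0.4472·q_1 − 3.8730·q_2 = (-1.0000, -0.8000, -0.4000, -1.0000).
‖u_3‖ = 1.6733, so q_3 = (-0.5976, -0.4781, -0.2390, -0.5976).
Qᵀb = (1.7889, 2.5820, -1.0757).
Back-substitute: x_3 = -1.0757/1.6733 = -0.6429.
x_2 = (2.5820 − 3.8730·(-0.6429))/3.8730 = 1.3095.
x_1 = (1.7889 + 2.2361·1.3095 − 0.4472·(-0.6429))/2.2361 = 2.2381.

x = (2.2381, 1.3095, -0.6429)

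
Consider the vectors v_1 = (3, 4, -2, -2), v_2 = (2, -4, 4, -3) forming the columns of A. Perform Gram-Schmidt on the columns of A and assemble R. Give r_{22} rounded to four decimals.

v_1 = (3, 4, -2, -2); ‖v_1‖ = 5.7446, so e_1 = (0.5222, 0.6963, -0.3482, -0.3482).
e_1·v_2 = 0.5222·2 + 0.6963·(-4) + (-0.3482)·4 + (-0.3482)·(-3) = -2.0889.
u_2 = v_2 + 2.0889·e_1 = (3.0909, -2.5455, 3.2727, -3.7273).
r_{22} = ‖u_2‖ = 6.3747.

r_{22} = 6.3747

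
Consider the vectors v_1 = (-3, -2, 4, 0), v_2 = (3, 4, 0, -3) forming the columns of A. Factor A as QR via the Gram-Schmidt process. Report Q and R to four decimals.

e_1 = v_1/‖v_1‖ = (-3, -2, 4, 0)/5.3852 = (-0.5571, -0.3714, 0.7428, 0.0000).
r_{12} = e_1·v_2 = -3.1568.
u_2 = v_2 + 3.1568·e_1 = (1.2414, 2.8276, 2.3448, -3.0000).
‖u_2‖ = 4.9025, so e_2 = (0.2532, 0.5768, 0.4783, -0.6119).

Q = [[-0.5571, 0.2532], [-0.3714, 0.5768], [0.7428, 0.4783], [0.0000, -0.6119]], R = [[5.3852, -3.1568], [0.0000, 4.9025]]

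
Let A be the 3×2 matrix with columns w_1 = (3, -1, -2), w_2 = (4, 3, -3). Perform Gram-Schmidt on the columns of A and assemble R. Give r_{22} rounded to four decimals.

w_1 = (3, -1, -2); ‖w_1‖ = 3.7417, so e_1 = (0.8018, -0.2673, -0.5345).
e_1·w_2 = 0.8018·4 + (-0.2673)·3 + (-0.5345)·(-3) = 4.0089.
u_2 = w_2 − 4.0089·e_1 = (0.7857, 4.0714, -0.8571).
r_{22} = ‖u_2‖ = 4.2342.

r_{22} = 4.2342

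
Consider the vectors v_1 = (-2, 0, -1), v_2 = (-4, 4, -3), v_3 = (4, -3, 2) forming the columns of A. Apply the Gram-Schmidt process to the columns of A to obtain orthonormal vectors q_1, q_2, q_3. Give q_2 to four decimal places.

q_2 = (0.0976, 0.9759, -0.1952)

q_1 = v_1/‖v_1‖ = (-2, 0, -1)/2.2361 = (-0.8944, 0.0000, -0.4472).
r_{12} = q_1·v_2 = 4.9193.
u_2 = v_2 − 4.9193·q_1 = (0.4000, 4.0000, -0.8000).
‖u_2‖ = 4.0988, so q_2 = (0.0976, 0.9759, -0.1952).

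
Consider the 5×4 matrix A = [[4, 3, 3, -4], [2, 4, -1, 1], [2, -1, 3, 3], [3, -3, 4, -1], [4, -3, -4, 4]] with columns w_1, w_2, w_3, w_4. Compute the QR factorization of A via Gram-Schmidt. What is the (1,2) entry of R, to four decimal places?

w_1 = (4, 2, 2, 3, 4); ‖w_1‖ = 7.0000, so e_1 = (0.5714, 0.2857, 0.2857, 0.4286, 0.5714).
r_{12} = e_1·w_2 = -0.4286.

r_{12} = -0.4286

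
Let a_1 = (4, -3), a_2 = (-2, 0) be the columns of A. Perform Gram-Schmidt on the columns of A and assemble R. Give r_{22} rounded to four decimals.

r_{22} = 1.2000

a_1 = (4, -3); ‖a_1‖ = 5.0000, so q_1 = (0.8000, -0.6000).
q_1·a_2 = 0.8000·(-2) + (-0.6000)·0 = -1.6000.
u_2 = a_2 + 1.6000·q_1 = (-0.7200, -0.9600).
r_{22} = ‖u_2‖ = 1.2000.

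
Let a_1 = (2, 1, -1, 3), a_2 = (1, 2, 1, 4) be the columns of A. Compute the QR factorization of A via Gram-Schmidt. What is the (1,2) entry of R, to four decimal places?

a_1 = (2, 1, -1, 3); ‖a_1‖ = 3.8730, so e_1 = (0.5164, 0.2582, -0.2582, 0.7746).
r_{12} = e_1·a_2 = 3.8730.

r_{12} = 3.8730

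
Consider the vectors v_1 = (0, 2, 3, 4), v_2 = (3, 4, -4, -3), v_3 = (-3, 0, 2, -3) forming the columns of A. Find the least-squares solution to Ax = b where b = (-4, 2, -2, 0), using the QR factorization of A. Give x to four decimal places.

v_1 = (0, 2, 3, 4); ‖v_1‖ = 5.3852, so q_1 = (0.0000, 0.3714, 0.5571, 0.7428).
q_1·v_2 = 0.0000·3 + 0.3714·4 + 0.5571·(-4) + 0.7428·(-3) = -2.9711.
u_2 = v_2 + 2.9711·q_1 = (3.0000, 5.1034, -2.3448, -0.7931).
‖u_2‖ = 6.4166, so q_2 = (0.4675, 0.7954, -0.3654, -0.1236).
q_1·v_3 = 0.0000·(-3) + 0.3714·0 + 0.5571·2 + 0.7428·(-3) = -1.1142; q_2·v_3 = 0.4675·(-3) + 0.7954·0 + (-0.3654)·2 + (-0.1236)·(-3) = -1.7627.
u_3 = v_3 + 1.1142·q_1 + 1.7627·q_2 = (-2.1759, 1.8157, 1.9765, -2.3903).
‖u_3‖ = 4.2014, so q_3 = (-0.5179, 0.4322, 0.4705, -0.5689).
Qᵀb = (-0.3714, 0.4514, 1.9950).
Back-substitute: x_3 = 1.9950/4.2014 = 0.4749.
x_2 = (0.4514 + 1.7627·0.4749)/6.4166 = 0.2008.
x_1 = (-0.3714 + 2.9711·0.2008 + 1.1142·0.4749)/5.3852 = 0.1401.

x = (0.1401, 0.2008, 0.4749)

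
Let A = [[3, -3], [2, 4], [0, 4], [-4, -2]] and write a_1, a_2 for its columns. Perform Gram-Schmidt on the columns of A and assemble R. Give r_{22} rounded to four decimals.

a_1 = (3, 2, 0, -4); ‖a_1‖ = 5.3852, so e_1 = (0.5571, 0.3714, 0.0000, -0.7428).
e_1·a_2 = 0.5571·(-3) + 0.3714·4 + 0.0000·4 + (-0.7428)·(-2) = 1.2999.
u_2 = a_2 − 1.2999·e_1 = (-3.7241, 3.5172, 4.0000, -1.0345).
r_{22} = ‖u_2‖ = 6.5811.

r_{22} = 6.5811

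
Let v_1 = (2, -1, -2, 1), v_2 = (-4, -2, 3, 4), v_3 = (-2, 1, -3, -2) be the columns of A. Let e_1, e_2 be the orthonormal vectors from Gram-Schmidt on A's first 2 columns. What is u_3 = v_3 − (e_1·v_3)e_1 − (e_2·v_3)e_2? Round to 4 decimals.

v_1 = (2, -1, -2, 1); ‖v_1‖ = 3.1623, so e_1 = (0.6325, -0.3162, -0.6325, 0.3162).
e_1·v_2 = 0.6325·(-4) + (-0.3162)·(-2) + (-0.6325)·3 + 0.3162·4 = -2.5298.
u_2 = v_2 + 2.5298·e_1 = (-2.4000, -2.8000, 1.4000, 4.8000).
‖u_2‖ = 6.2129, so e_2 = (-0.3863, -0.4507, 0.2253, 0.7726).
e_1·v_3 = 0.6325·(-2) + (-0.3162)·1 + (-0.6325)·(-3) + 0.3162·(-2) = -0.3162; e_2·v_3 = (-0.3863)·(-2) + (-0.4507)·1 + 0.2253·(-3) + 0.7726·(-2) = -1.8993.
u_3 = v_3 + 0.3162·e_1 + 1.8993·e_2 = (-2.5337, 0.0440, -2.7720, -0.4326).

u_3 = (-2.5337, 0.0440, -2.7720, -0.4326)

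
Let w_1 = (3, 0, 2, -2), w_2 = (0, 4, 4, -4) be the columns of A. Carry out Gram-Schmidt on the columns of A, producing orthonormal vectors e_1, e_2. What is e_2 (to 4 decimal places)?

e_1 = w_1/‖w_1‖ = (3, 0, 2, -2)/4.1231 = (0.7276, 0.0000, 0.4851, -0.4851).
r_{12} = e_1·w_2 = 3.8806.
u_2 = w_2 − 3.8806·e_1 = (-2.8235, 4.0000, 2.1176, -2.1176).
‖u_2‖ = 5.7394, so e_2 = (-0.4920, 0.6969, 0.3690, -0.3690).

e_2 = (-0.4920, 0.6969, 0.3690, -0.3690)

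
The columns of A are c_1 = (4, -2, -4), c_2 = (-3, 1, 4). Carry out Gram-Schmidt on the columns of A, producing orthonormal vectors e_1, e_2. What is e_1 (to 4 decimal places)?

e_1 = (0.6667, -0.3333, -0.6667)

c_1 = (4, -2, -4); ‖c_1‖ = 6.0000, so e_1 = (0.6667, -0.3333, -0.6667).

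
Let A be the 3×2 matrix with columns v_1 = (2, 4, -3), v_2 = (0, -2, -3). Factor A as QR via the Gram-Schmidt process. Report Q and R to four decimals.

q_1 = v_1/‖v_1‖ = (2, 4, -3)/5.3852 = (0.3714, 0.7428, -0.5571).
r_{12} = q_1·v_2 = 0.1857.
u_2 = v_2 − 0.1857·q_1 = (-0.0690, -2.1379, -2.8966).
‖u_2‖ = 3.6008, so q_2 = (-0.0192, -0.5937, -0.8044).

Q = [[0.3714, -0.0192], [0.7428, -0.5937], [-0.5571, -0.8044]], R = [[5.3852, 0.1857], [0.0000, 3.6008]]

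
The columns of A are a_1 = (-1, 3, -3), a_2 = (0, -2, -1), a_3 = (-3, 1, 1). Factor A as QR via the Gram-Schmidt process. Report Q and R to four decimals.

Q = [[-0.2294, -0.0742, -0.9705], [0.6882, -0.7174, -0.1078], [-0.6882, -0.6927, 0.2157]], R = [[4.3589, -0.6882, 0.6882], [0.0000, 2.1275, -1.1874], [0.0000, 0.0000, 3.0193]]

a_1 = (-1, 3, -3); ‖a_1‖ = 4.3589, so q_1 = (-0.2294, 0.6882, -0.6882).
q_1·a_2 = (-0.2294)·0 + 0.6882·(-2) + (-0.6882)·(-1) = -0.6882.
u_2 = a_2 + 0.6882·q_1 = (-0.1579, -1.5263, -1.4737).
‖u_2‖ = 2.1275, so q_2 = (-0.0742, -0.7174, -0.6927).
q_1·a_3 = (-0.2294)·(-3) + 0.6882·1 + (-0.6882)·1 = 0.6882; q_2·a_3 = (-0.0742)·(-3) + (-0.7174)·1 + (-0.6927)·1 = -1.1874.
u_3 = a_3 − 0.6882·q_1 + 1.1874·q_2 = (-2.9302, -0.3256, 0.6512).
‖u_3‖ = 3.0193, so q_3 = (-0.9705, -0.1078, 0.2157).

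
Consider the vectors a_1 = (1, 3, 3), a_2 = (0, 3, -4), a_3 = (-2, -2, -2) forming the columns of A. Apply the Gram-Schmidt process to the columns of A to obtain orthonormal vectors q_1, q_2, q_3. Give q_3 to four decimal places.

q_3 = (-0.9728, 0.1853, 0.1390)

a_1 = (1, 3, 3); ‖a_1‖ = 4.3589, so q_1 = (0.2294, 0.6882, 0.6882).
q_1·a_2 = 0.2294·0 + 0.6882·3 + 0.6882·(-4) = -0.6882.
u_2 = a_2 + 0.6882·q_1 = (0.1579, 3.4737, -3.5263).
‖u_2‖ = 4.9524, so q_2 = (0.0319, 0.7014, -0.7120).
q_1·a_3 = 0.2294·(-2) + 0.6882·(-2) + 0.6882·(-2) = -3.2118; q_2·a_3 = 0.0319·(-2) + 0.7014·(-2) + (-0.7120)·(-2) = -0.0425.
u_3 = a_3 + 3.2118·q_1 + 0.0425·q_2 = (-1.2618, 0.2403, 0.1803).
‖u_3‖ = 1.2971, so q_3 = (-0.9728, 0.1853, 0.1390).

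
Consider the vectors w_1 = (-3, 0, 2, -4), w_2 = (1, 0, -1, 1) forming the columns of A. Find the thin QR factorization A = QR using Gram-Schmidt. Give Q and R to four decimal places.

Q = [[-0.5571, 0.1516], [0.0000, 0.0000], [0.3714, -0.8339], [-0.7428, -0.5307]], R = [[5.3852, -1.6713], [0.0000, 0.4549]]

w_1 = (-3, 0, 2, -4); ‖w_1‖ = 5.3852, so q_1 = (-0.5571, 0.0000, 0.3714, -0.7428).
q_1·w_2 = (-0.5571)·1 + 0.0000·0 + 0.3714·(-1) + (-0.7428)·1 = -1.6713.
u_2 = w_2 + 1.6713·q_1 = (0.0690, 0.0000, -0.3793, -0.2414).
‖u_2‖ = 0.4549, so q_2 = (0.1516, 0.0000, -0.8339, -0.5307).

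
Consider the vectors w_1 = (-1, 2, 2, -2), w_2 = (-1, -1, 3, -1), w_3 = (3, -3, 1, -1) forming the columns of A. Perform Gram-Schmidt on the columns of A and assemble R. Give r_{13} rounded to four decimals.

w_1 = (-1, 2, 2, -2); ‖w_1‖ = 3.6056, so e_1 = (-0.2774, 0.5547, 0.5547, -0.5547).
r_{13} = e_1·w_3 = -1.3868.

r_{13} = -1.3868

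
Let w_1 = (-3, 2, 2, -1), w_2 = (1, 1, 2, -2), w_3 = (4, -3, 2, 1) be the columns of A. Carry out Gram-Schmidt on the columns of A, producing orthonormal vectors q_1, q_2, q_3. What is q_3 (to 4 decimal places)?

w_1 = (-3, 2, 2, -1); ‖w_1‖ = 4.2426, so q_1 = (-0.7071, 0.4714, 0.4714, -0.2357).
q_1·w_2 = (-0.7071)·1 + 0.4714·1 + 0.4714·2 + (-0.2357)·(-2) = 1.1785.
u_2 = w_2 − 1.1785·q_1 = (1.8333, 0.4444, 1.4444, -1.7222).
‖u_2‖ = 2.9345, so q_2 = (0.6248, 0.1515, 0.4922, -0.5869).
q_1·w_3 = (-0.7071)·4 + 0.4714·(-3) + 0.4714·2 + (-0.2357)·1 = -3.5355; q_2·w_3 = 0.6248·4 + 0.1515·(-3) + 0.4922·2 + (-0.5869)·1 = 2.4422.
u_3 = w_3 + 3.5355·q_1 − 2.4422·q_2 = (-0.0258, -1.7032, 2.4645, 1.6000).
‖u_3‖ = 3.3964, so q_3 = (-0.0076, -0.5015, 0.7256, 0.4711).

q_3 = (-0.0076, -0.5015, 0.7256, 0.4711)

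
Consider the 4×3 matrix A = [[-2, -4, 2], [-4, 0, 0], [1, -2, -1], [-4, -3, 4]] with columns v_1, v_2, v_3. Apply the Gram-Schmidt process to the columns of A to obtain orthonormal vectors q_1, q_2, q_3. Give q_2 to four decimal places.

q_2 = (-0.6728, 0.4325, -0.5526, -0.2343)

q_1 = v_1/‖v_1‖ = (-2, -4, 1, -4)/6.0828 = (-0.3288, -0.6576, 0.1644, -0.6576).
r_{12} = q_1·v_2 = 2.9592.
u_2 = v_2 − 2.9592·q_1 = (-3.0270, 1.9459, -2.4865, -1.0541).
‖u_2‖ = 4.4992, so q_2 = (-0.6728, 0.4325, -0.5526, -0.2343).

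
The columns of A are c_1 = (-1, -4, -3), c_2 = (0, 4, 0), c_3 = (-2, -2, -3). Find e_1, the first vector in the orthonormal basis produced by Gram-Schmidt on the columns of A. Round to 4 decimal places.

e_1 = (-0.1961, -0.7845, -0.5883)

e_1 = c_1/‖c_1‖ = (-1, -4, -3)/5.0990 = (-0.1961, -0.7845, -0.5883).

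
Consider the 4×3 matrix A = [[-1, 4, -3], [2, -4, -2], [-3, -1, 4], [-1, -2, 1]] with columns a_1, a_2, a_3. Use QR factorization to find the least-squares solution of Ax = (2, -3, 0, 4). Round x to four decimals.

x = (-1.2462, -0.0358, -0.4602)

q_1 = a_1/‖a_1‖ = (-1, 2, -3, -1)/3.8730 = (-0.2582, 0.5164, -0.7746, -0.2582).
r_{12} = q_1·a_2 = -1.8074.
u_2 = a_2 + 1.8074·q_1 = (3.5333, -3.0667, -2.4000, -2.4667).
‖u_2‖ = 5.8080, so q_2 = (0.6084, -0.5280, -0.4132, -0.4247).
r_{13} = q_1·a_3 = -3.6148; r_{23} = q_2·a_3 = -2.8466.
u_3 = a_3 + 3.6148·q_1 + 2.8466·q_2 = (-2.2016, -1.6364, 0.0237, -1.1423).
‖u_3‖ = 2.9715, so q_3 = (-0.7409, -0.5507, 0.0080, -0.3844).
Qᵀb = (-3.0984, 1.1019, -1.3674).
Back-substitute: x_3 = -1.3674/2.9715 = -0.4602.
x_2 = (1.1019 + 2.8466·(-0.4602))/5.8080 = -0.0358.
x_1 = (-3.0984 + 1.8074·(-0.0358) + 3.6148·(-0.4602))/3.8730 = -1.2462.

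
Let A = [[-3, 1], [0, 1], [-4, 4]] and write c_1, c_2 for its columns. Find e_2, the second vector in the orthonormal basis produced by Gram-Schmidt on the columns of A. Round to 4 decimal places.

e_2 = (-0.6784, 0.5300, 0.5088)

e_1 = c_1/‖c_1‖ = (-3, 0, -4)/5.0000 = (-0.6000, 0.0000, -0.8000).
r_{12} = e_1·c_2 = -3.8000.
u_2 = c_2 + 3.8000·e_1 = (-1.2800, 1.0000, 0.9600).
‖u_2‖ = 1.8868, so e_2 = (-0.6784, 0.5300, 0.5088).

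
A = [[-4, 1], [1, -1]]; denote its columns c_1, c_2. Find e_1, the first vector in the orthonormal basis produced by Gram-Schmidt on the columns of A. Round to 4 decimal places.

c_1 = (-4, 1); ‖c_1‖ = 4.1231, so e_1 = (-0.9701, 0.2425).

e_1 = (-0.9701, 0.2425)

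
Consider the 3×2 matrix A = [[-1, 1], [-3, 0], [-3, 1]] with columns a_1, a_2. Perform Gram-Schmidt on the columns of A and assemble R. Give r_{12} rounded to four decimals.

a_1 = (-1, -3, -3); ‖a_1‖ = 4.3589, so e_1 = (-0.2294, -0.6882, -0.6882).
r_{12} = e_1·a_2 = -0.9177.

r_{12} = -0.9177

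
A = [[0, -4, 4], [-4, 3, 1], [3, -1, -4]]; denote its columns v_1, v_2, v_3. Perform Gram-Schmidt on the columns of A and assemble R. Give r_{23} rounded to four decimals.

v_1 = (0, -4, 3); ‖v_1‖ = 5.0000, so e_1 = (0.0000, -0.8000, 0.6000).
e_1·v_2 = 0.0000·(-4) + (-0.8000)·3 + 0.6000·(-1) = -3.0000.
u_2 = v_2 + 3.0000·e_1 = (-4.0000, 0.6000, 0.8000).
‖u_2‖ = 4.1231, so e_2 = (-0.9701, 0.1455, 0.1940).
r_{23} = e_2·v_3 = -4.5112.

r_{23} = -4.5112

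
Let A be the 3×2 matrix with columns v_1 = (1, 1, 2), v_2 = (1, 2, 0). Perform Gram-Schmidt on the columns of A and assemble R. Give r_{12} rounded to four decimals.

r_{12} = 1.2247

v_1 = (1, 1, 2); ‖v_1‖ = 2.4495, so e_1 = (0.4082, 0.4082, 0.8165).
r_{12} = e_1·v_2 = 1.2247.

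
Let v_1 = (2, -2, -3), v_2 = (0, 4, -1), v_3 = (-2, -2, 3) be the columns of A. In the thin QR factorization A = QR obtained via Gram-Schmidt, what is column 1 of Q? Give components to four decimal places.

q_1 = v_1/‖v_1‖ = (2, -2, -3)/4.1231 = (0.4851, -0.4851, -0.7276).

q_1 = (0.4851, -0.4851, -0.7276)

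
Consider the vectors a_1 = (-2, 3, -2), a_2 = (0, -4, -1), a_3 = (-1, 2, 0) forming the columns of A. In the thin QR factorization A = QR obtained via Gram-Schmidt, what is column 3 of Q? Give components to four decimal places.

a_1 = (-2, 3, -2); ‖a_1‖ = 4.1231, so q_1 = (-0.4851, 0.7276, -0.4851).
q_1·a_2 = (-0.4851)·0 + 0.7276·(-4) + (-0.4851)·(-1) = -2.4254.
u_2 = a_2 + 2.4254·q_1 = (-1.1765, -2.2353, -2.1765).
‖u_2‖ = 3.3343, so q_2 = (-0.3528, -0.6704, -0.6527).
q_1·a_3 = (-0.4851)·(-1) + 0.7276·2 + (-0.4851)·0 = 1.9403; q_2·a_3 = (-0.3528)·(-1) + (-0.6704)·2 + (-0.6527)·0 = -0.9879.
u_3 = a_3 − 1.9403·q_1 + 0.9879·q_2 = (-0.4074, -0.0741, 0.2963).
‖u_3‖ = 0.5092, so q_3 = (-0.8001, -0.1455, 0.5819).

q_3 = (-0.8001, -0.1455, 0.5819)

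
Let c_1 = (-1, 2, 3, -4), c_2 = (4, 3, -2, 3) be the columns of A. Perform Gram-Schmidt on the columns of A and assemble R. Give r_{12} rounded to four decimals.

c_1 = (-1, 2, 3, -4); ‖c_1‖ = 5.4772, so q_1 = (-0.1826, 0.3651, 0.5477, -0.7303).
r_{12} = q_1·c_2 = -2.9212.

r_{12} = -2.9212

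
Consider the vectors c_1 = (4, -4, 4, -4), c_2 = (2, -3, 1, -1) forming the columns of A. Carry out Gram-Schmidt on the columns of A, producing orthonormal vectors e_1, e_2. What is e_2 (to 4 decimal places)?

e_2 = (0.1508, -0.7538, -0.4523, 0.4523)

e_1 = c_1/‖c_1‖ = (4, -4, 4, -4)/8.0000 = (0.5000, -0.5000, 0.5000, -0.5000).
r_{12} = e_1·c_2 = 3.5000.
u_2 = c_2 − 3.5000·e_1 = (0.2500, -1.2500, -0.7500, 0.7500).
‖u_2‖ = 1.6583, so e_2 = (0.1508, -0.7538, -0.4523, 0.4523).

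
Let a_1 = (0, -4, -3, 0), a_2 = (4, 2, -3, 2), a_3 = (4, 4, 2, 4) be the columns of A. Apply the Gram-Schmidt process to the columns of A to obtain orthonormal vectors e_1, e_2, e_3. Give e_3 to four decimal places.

a_1 = (0, -4, -3, 0); ‖a_1‖ = 5.0000, so e_1 = (0.0000, -0.8000, -0.6000, 0.0000).
e_1·a_2 = 0.0000·4 + (-0.8000)·2 + (-0.6000)·(-3) + 0.0000·2 = 0.2000.
u_2 = a_2 − 0.2000·e_1 = (4.0000, 2.1600, -2.8800, 2.0000).
‖u_2‖ = 5.7411, so e_2 = (0.6967, 0.3762, -0.5016, 0.3484).
e_1·a_3 = 0.0000·4 + (-0.8000)·4 + (-0.6000)·2 + 0.0000·4 = -4.4000; e_2·a_3 = 0.6967·4 + 0.3762·4 + (-0.5016)·2 + 0.3484·4 = 4.6820.
u_3 = a_3 + 4.4000·e_1 − 4.6820·e_2 = (0.7379, -1.2816, 1.7087, 2.3689).
‖u_3‖ = 3.2739, so e_3 = (0.2254, -0.3914, 0.5219, 0.7236).

e_3 = (0.2254, -0.3914, 0.5219, 0.7236)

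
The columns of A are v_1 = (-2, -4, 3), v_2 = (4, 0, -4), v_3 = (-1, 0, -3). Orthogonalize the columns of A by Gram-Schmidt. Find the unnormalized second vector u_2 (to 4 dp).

u_2 = (2.6207, -2.7586, -1.9310)

v_1 = (-2, -4, 3); ‖v_1‖ = 5.3852, so q_1 = (-0.3714, -0.7428, 0.5571).
q_1·v_2 = (-0.3714)·4 + (-0.7428)·0 + 0.5571·(-4) = -3.7139.
u_2 = v_2 + 3.7139·q_1 = (2.6207, -2.7586, -1.9310).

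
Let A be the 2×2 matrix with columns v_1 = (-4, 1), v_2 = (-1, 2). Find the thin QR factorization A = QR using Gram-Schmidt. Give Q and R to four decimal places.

Q = [[-0.9701, 0.2425], [0.2425, 0.9701]], R = [[4.1231, 1.4552], [0.0000, 1.6977]]

v_1 = (-4, 1); ‖v_1‖ = 4.1231, so e_1 = (-0.9701, 0.2425).
e_1·v_2 = (-0.9701)·(-1) + 0.2425·2 = 1.4552.
u_2 = v_2 − 1.4552·e_1 = (0.4118, 1.6471).
‖u_2‖ = 1.6977, so e_2 = (0.2425, 0.9701).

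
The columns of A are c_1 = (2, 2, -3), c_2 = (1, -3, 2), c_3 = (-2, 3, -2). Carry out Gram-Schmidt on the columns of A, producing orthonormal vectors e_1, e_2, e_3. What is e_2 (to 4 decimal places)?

c_1 = (2, 2, -3); ‖c_1‖ = 4.1231, so e_1 = (0.4851, 0.4851, -0.7276).
e_1·c_2 = 0.4851·1 + 0.4851·(-3) + (-0.7276)·2 = -2.4254.
u_2 = c_2 + 2.4254·e_1 = (2.1765, -1.8235, 0.2353).
‖u_2‖ = 2.8491, so e_2 = (0.7639, -0.6400, 0.0826).

e_2 = (0.7639, -0.6400, 0.0826)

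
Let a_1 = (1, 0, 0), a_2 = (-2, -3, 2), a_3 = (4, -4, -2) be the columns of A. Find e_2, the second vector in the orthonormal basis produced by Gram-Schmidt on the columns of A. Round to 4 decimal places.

e_2 = (0.0000, -0.8321, 0.5547)

e_1 = a_1/‖a_1‖ = (1, 0, 0)/1.0000 = (1.0000, 0.0000, 0.0000).
r_{12} = e_1·a_2 = -2.0000.
u_2 = a_2 + 2.0000·e_1 = (0.0000, -3.0000, 2.0000).
‖u_2‖ = 3.6056, so e_2 = (0.0000, -0.8321, 0.5547).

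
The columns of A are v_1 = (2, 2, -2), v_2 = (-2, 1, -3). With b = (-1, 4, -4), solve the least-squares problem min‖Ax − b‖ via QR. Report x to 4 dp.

x = (0.8158, 1.0526)

v_1 = (2, 2, -2); ‖v_1‖ = 3.4641, so e_1 = (0.5774, 0.5774, -0.5774).
e_1·v_2 = 0.5774·(-2) + 0.5774·1 + (-0.5774)·(-3) = 1.1547.
u_2 = v_2 − 1.1547·e_1 = (-2.6667, 0.3333, -2.3333).
‖u_2‖ = 3.5590, so e_2 = (-0.7493, 0.0937, -0.6556).
Qᵀb = (4.0415, 3.7463).
Back-substitute: x_2 = 3.7463/3.5590 = 1.0526.
x_1 = (4.0415 − 1.1547·1.0526)/3.4641 = 0.8158.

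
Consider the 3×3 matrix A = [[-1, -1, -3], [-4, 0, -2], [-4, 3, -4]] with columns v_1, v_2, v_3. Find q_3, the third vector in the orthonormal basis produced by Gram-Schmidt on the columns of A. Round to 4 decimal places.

v_1 = (-1, -4, -4); ‖v_1‖ = 5.7446, so q_1 = (-0.1741, -0.6963, -0.6963).
q_1·v_2 = (-0.1741)·(-1) + (-0.6963)·0 + (-0.6963)·3 = -1.9149.
u_2 = v_2 + 1.9149·q_1 = (-1.3333, -1.3333, 1.6667).
‖u_2‖ = 2.5166, so q_2 = (-0.5298, -0.5298, 0.6623).
q_1·v_3 = (-0.1741)·(-3) + (-0.6963)·(-2) + (-0.6963)·(-4) = 4.7001; q_2·v_3 = (-0.5298)·(-3) + (-0.5298)·(-2) + 0.6623·(-4) = 0.0000.
u_3 = v_3 − 4.7001·q_1 − 0.0000·q_2 = (-2.1818, 1.2727, -0.7273).
‖u_3‖ = 2.6285, so q_3 = (-0.8301, 0.4842, -0.2767).

q_3 = (-0.8301, 0.4842, -0.2767)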